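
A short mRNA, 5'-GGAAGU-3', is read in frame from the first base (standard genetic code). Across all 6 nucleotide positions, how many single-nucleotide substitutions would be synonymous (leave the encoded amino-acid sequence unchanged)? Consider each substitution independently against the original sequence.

Codon 1 (GGA, Gly): 3 synonymous substitutions.
Codon 2 (AGU, Ser): 1 synonymous substitution.
Total: 3 + 1 = 4.

4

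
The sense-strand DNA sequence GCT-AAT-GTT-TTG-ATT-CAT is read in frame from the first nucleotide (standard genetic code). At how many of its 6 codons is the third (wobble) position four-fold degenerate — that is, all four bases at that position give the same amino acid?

Codon 1 GCT (Ala): third position 4-fold.
Codon 2 AAT (Asn): third position 2-fold.
Codon 3 GTT (Val): third position 4-fold.
Codon 4 TTG (Leu): third position 2-fold.
Codon 5 ATT (Ile): third position 3-fold.
Codon 6 CAT (His): third position 2-fold.
Four-fold degenerate third positions: 2.

2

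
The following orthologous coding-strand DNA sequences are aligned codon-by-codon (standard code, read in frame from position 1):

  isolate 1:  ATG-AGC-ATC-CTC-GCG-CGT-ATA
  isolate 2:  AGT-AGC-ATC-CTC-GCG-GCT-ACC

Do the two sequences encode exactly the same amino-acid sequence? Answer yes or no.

no

Codon 1: ATG Met / AGT Ser — nonsynonymous.
Codon 2: AGC Ser / AGC Ser — identical.
Codon 3: ATC Ile / ATC Ile — identical.
Codon 4: CTC Leu / CTC Leu — identical.
Codon 5: GCG Ala / GCG Ala — identical.
Codon 6: CGT Arg / GCT Ala — nonsynonymous.
Codon 7: ATA Ile / ACC Thr — nonsynonymous.
Nonsynonymous differences: 3 → different protein.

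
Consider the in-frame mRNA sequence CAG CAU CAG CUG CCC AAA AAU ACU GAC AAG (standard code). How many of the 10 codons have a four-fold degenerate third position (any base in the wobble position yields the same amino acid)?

3

Codon 1 CAG (Gln): third position 2-fold.
Codon 2 CAU (His): third position 2-fold.
Codon 3 CAG (Gln): third position 2-fold.
Codon 4 CUG (Leu): third position 4-fold.
Codon 5 CCC (Pro): third position 4-fold.
Codon 6 AAA (Lys): third position 2-fold.
Codon 7 AAU (Asn): third position 2-fold.
Codon 8 ACU (Thr): third position 4-fold.
Codon 9 GAC (Asp): third position 2-fold.
Codon 10 AAG (Lys): third position 2-fold.
Four-fold degenerate third positions: 3.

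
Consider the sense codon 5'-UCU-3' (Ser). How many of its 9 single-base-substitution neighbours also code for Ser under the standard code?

Position 1: none → 0 synonymous.
Position 2: none → 0 synonymous.
Position 3: UCC, UCA, UCG → 3 synonymous.
Total: 0 + 0 + 3 = 3.

3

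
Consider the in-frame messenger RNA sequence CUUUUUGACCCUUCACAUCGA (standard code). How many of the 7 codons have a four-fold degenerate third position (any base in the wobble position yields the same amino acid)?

Codon 1 CUU (Leu): third position 4-fold.
Codon 2 UUU (Phe): third position 2-fold.
Codon 3 GAC (Asp): third position 2-fold.
Codon 4 CCU (Pro): third position 4-fold.
Codon 5 UCA (Ser): third position 4-fold.
Codon 6 CAU (His): third position 2-fold.
Codon 7 CGA (Arg): third position 4-fold.
Four-fold degenerate third positions: 4.

4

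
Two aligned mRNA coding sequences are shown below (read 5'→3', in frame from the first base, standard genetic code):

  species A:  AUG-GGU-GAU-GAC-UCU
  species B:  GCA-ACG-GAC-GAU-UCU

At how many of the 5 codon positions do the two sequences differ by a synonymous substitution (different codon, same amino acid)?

2

Codon 1: AUG Met / GCA Ala — nonsynonymous.
Codon 2: GGU Gly / ACG Thr — nonsynonymous.
Codon 3: GAU Asp / GAC Asp — synonymous.
Codon 4: GAC Asp / GAU Asp — synonymous.
Codon 5: UCU Ser / UCU Ser — identical.
Synonymous differences: 2.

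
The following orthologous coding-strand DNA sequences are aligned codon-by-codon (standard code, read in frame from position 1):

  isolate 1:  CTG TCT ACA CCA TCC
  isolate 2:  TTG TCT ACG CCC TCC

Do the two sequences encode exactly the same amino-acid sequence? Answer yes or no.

Codon 1: CTG Leu / TTG Leu — synonymous.
Codon 2: TCT Ser / TCT Ser — identical.
Codon 3: ACA Thr / ACG Thr — synonymous.
Codon 4: CCA Pro / CCC Pro — synonymous.
Codon 5: TCC Ser / TCC Ser — identical.
Nonsynonymous differences: 0 → same protein.

yes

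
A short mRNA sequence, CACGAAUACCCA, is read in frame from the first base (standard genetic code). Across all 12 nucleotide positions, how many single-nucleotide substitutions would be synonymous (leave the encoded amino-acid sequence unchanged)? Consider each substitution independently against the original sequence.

6

Codon 1 (CAC, His): 1 synonymous substitution.
Codon 2 (GAA, Glu): 1 synonymous substitution.
Codon 3 (UAC, Tyr): 1 synonymous substitution.
Codon 4 (CCA, Pro): 3 synonymous substitutions.
Total: 1 + 1 + 1 + 3 = 6.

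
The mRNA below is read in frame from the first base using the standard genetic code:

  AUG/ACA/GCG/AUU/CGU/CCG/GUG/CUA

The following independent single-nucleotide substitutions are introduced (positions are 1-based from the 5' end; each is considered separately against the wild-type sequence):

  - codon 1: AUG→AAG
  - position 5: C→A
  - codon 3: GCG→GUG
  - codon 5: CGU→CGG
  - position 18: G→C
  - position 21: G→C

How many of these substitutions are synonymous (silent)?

3

Codon 1: AUG (Met) → AAG (Lys) — missense.
Codon 2: ACA (Thr) → AAA (Lys) — missense.
Codon 3: GCG (Ala) → GUG (Val) — missense.
Codon 5: CGU (Arg) → CGG (Arg) — synonymous.
Codon 6: CCG (Pro) → CCC (Pro) — synonymous.
Codon 7: GUG (Val) → GUC (Val) — synonymous.
Synonymous: 3 of 6.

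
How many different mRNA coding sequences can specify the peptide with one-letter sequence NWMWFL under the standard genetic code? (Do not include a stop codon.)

24

Asn: 2 codons.
Trp: 1 codon.
Met: 1 codon.
Trp: 1 codon.
Phe: 2 codons.
Leu: 6 codons.
2 × 1 × 1 × 1 × 2 × 6 = 24.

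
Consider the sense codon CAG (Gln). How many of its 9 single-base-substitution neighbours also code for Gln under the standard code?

1

Position 1: none → 0 synonymous.
Position 2: none → 0 synonymous.
Position 3: CAA → 1 synonymous.
Total: 0 + 0 + 1 = 1.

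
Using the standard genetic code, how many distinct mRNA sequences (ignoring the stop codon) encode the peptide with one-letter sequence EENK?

Glu: 2 codons.
Glu: 2 codons.
Asn: 2 codons.
Lys: 2 codons.
2 × 2 × 2 × 2 = 16.

16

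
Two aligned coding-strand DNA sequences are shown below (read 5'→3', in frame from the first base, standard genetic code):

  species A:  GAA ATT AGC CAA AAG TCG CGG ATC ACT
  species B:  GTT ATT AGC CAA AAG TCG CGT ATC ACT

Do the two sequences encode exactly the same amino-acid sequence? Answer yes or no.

no

Codon 1: GAA Glu / GTT Val — nonsynonymous.
Codon 2: ATT Ile / ATT Ile — identical.
Codon 3: AGC Ser / AGC Ser — identical.
Codon 4: CAA Gln / CAA Gln — identical.
Codon 5: AAG Lys / AAG Lys — identical.
Codon 6: TCG Ser / TCG Ser — identical.
Codon 7: CGG Arg / CGT Arg — synonymous.
Codon 8: ATC Ile / ATC Ile — identical.
Codon 9: ACT Thr / ACT Thr — identical.
Nonsynonymous differences: 1 → different protein.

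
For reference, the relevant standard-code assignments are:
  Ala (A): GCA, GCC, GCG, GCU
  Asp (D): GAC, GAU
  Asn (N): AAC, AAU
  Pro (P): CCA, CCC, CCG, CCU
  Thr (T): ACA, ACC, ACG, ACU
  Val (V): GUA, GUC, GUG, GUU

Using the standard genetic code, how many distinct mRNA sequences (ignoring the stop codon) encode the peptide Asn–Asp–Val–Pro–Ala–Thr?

1024

Asn: 2 codons.
Asp: 2 codons.
Val: 4 codons.
Pro: 4 codons.
Ala: 4 codons.
Thr: 4 codons.
2 × 2 × 4 × 4 × 4 × 4 = 1024.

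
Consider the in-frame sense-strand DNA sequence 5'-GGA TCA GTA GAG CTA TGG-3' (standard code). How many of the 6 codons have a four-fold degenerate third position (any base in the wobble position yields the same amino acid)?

Codon 1 GGA (Gly): third position 4-fold.
Codon 2 TCA (Ser): third position 4-fold.
Codon 3 GTA (Val): third position 4-fold.
Codon 4 GAG (Glu): third position 2-fold.
Codon 5 CTA (Leu): third position 4-fold.
Codon 6 TGG (Trp): third position 1-fold.
Four-fold degenerate third positions: 4.

4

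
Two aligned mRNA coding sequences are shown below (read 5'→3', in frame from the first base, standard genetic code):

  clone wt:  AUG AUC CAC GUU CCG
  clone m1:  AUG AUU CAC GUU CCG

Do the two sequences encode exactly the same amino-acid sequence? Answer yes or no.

yes

Codon 1: AUG Met / AUG Met — identical.
Codon 2: AUC Ile / AUU Ile — synonymous.
Codon 3: CAC His / CAC His — identical.
Codon 4: GUU Val / GUU Val — identical.
Codon 5: CCG Pro / CCG Pro — identical.
Nonsynonymous differences: 0 → same protein.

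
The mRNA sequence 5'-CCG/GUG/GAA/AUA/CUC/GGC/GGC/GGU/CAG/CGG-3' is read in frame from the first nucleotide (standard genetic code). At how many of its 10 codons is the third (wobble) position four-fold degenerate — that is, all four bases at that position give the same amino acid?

Codon 1 CCG (Pro): third position 4-fold.
Codon 2 GUG (Val): third position 4-fold.
Codon 3 GAA (Glu): third position 2-fold.
Codon 4 AUA (Ile): third position 3-fold.
Codon 5 CUC (Leu): third position 4-fold.
Codon 6 GGC (Gly): third position 4-fold.
Codon 7 GGC (Gly): third position 4-fold.
Codon 8 GGU (Gly): third position 4-fold.
Codon 9 CAG (Gln): third position 2-fold.
Codon 10 CGG (Arg): third position 4-fold.
Four-fold degenerate third positions: 7.

7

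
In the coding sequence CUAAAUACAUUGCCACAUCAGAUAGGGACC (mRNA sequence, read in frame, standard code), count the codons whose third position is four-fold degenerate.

Codon 1 CUA (Leu): third position 4-fold.
Codon 2 AAU (Asn): third position 2-fold.
Codon 3 ACA (Thr): third position 4-fold.
Codon 4 UUG (Leu): third position 2-fold.
Codon 5 CCA (Pro): third position 4-fold.
Codon 6 CAU (His): third position 2-fold.
Codon 7 CAG (Gln): third position 2-fold.
Codon 8 AUA (Ile): third position 3-fold.
Codon 9 GGG (Gly): third position 4-fold.
Codon 10 ACC (Thr): third position 4-fold.
Four-fold degenerate third positions: 5.

5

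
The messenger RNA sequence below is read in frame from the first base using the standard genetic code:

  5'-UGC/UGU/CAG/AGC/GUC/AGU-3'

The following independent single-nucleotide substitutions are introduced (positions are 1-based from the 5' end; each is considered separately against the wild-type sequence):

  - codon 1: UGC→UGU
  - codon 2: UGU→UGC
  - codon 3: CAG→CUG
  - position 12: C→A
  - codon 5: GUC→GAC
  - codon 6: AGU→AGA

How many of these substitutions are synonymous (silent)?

2

Codon 1: UGC (Cys) → UGU (Cys) — synonymous.
Codon 2: UGU (Cys) → UGC (Cys) — synonymous.
Codon 3: CAG (Gln) → CUG (Leu) — missense.
Codon 4: AGC (Ser) → AGA (Arg) — missense.
Codon 5: GUC (Val) → GAC (Asp) — missense.
Codon 6: AGU (Ser) → AGA (Arg) — missense.
Synonymous: 2 of 6.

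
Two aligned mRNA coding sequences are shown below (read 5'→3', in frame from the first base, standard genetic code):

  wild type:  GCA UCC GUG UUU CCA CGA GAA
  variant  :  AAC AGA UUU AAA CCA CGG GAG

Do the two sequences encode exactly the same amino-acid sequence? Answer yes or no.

Codon 1: GCA Ala / AAC Asn — nonsynonymous.
Codon 2: UCC Ser / AGA Arg — nonsynonymous.
Codon 3: GUG Val / UUU Phe — nonsynonymous.
Codon 4: UUU Phe / AAA Lys — nonsynonymous.
Codon 5: CCA Pro / CCA Pro — identical.
Codon 6: CGA Arg / CGG Arg — synonymous.
Codon 7: GAA Glu / GAG Glu — synonymous.
Nonsynonymous differences: 4 → different protein.

no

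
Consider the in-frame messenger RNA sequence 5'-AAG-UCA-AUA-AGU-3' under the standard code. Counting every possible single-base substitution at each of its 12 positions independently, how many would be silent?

7

Codon 1 (AAG, Lys): 1 synonymous substitution.
Codon 2 (UCA, Ser): 3 synonymous substitutions.
Codon 3 (AUA, Ile): 2 synonymous substitutions.
Codon 4 (AGU, Ser): 1 synonymous substitution.
Total: 1 + 3 + 2 + 1 = 7.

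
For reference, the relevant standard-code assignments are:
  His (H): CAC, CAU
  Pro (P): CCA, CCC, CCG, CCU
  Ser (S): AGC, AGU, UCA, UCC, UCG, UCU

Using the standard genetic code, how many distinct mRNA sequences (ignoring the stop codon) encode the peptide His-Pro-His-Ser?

His: 2 codons.
Pro: 4 codons.
His: 2 codons.
Ser: 6 codons.
2 × 4 × 2 × 6 = 96.

96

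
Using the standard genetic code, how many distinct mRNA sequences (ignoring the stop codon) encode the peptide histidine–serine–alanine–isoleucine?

His: 2 codons.
Ser: 6 codons.
Ala: 4 codons.
Ile: 3 codons.
2 × 6 × 4 × 3 = 144.

144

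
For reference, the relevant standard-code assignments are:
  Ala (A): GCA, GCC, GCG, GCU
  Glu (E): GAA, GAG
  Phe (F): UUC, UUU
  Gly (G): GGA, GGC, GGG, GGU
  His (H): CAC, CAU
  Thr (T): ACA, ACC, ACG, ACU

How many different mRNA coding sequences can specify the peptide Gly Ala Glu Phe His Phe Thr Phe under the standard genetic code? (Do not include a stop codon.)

Gly: 4 codons.
Ala: 4 codons.
Glu: 2 codons.
Phe: 2 codons.
His: 2 codons.
Phe: 2 codons.
Thr: 4 codons.
Phe: 2 codons.
4 × 4 × 2 × 2 × 2 × 2 × 4 × 2 = 2048.

2048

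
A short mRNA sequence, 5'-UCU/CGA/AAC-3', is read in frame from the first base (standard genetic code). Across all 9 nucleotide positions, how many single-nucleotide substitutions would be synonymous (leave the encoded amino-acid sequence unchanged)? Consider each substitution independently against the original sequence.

8

Codon 1 (UCU, Ser): 3 synonymous substitutions.
Codon 2 (CGA, Arg): 4 synonymous substitutions.
Codon 3 (AAC, Asn): 1 synonymous substitution.
Total: 3 + 4 + 1 = 8.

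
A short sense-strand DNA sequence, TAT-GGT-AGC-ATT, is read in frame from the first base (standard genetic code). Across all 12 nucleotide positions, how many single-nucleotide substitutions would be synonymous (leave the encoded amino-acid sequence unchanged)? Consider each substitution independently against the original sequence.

Codon 1 (TAT, Tyr): 1 synonymous substitution.
Codon 2 (GGT, Gly): 3 synonymous substitutions.
Codon 3 (AGC, Ser): 1 synonymous substitution.
Codon 4 (ATT, Ile): 2 synonymous substitutions.
Total: 1 + 3 + 1 + 2 = 7.

7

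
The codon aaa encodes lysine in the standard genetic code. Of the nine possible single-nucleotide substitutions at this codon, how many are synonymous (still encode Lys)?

1

Position 1: none → 0 synonymous.
Position 2: none → 0 synonymous.
Position 3: AAG → 1 synonymous.
Total: 0 + 0 + 1 = 1.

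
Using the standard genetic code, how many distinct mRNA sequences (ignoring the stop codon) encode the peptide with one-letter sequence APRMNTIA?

Ala: 4 codons.
Pro: 4 codons.
Arg: 6 codons.
Met: 1 codon.
Asn: 2 codons.
Thr: 4 codons.
Ile: 3 codons.
Ala: 4 codons.
4 × 4 × 6 × 1 × 2 × 4 × 3 × 4 = 9216.

9216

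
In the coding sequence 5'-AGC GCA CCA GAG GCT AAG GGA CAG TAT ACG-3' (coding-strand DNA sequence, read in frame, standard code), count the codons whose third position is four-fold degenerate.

Codon 1 AGC (Ser): third position 2-fold.
Codon 2 GCA (Ala): third position 4-fold.
Codon 3 CCA (Pro): third position 4-fold.
Codon 4 GAG (Glu): third position 2-fold.
Codon 5 GCT (Ala): third position 4-fold.
Codon 6 AAG (Lys): third position 2-fold.
Codon 7 GGA (Gly): third position 4-fold.
Codon 8 CAG (Gln): third position 2-fold.
Codon 9 TAT (Tyr): third position 2-fold.
Codon 10 ACG (Thr): third position 4-fold.
Four-fold degenerate third positions: 5.

5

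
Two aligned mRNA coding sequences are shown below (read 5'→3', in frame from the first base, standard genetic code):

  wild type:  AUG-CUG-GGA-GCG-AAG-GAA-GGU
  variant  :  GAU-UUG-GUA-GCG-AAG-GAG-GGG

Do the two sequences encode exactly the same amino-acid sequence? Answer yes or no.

no

Codon 1: AUG Met / GAU Asp — nonsynonymous.
Codon 2: CUG Leu / UUG Leu — synonymous.
Codon 3: GGA Gly / GUA Val — nonsynonymous.
Codon 4: GCG Ala / GCG Ala — identical.
Codon 5: AAG Lys / AAG Lys — identical.
Codon 6: GAA Glu / GAG Glu — synonymous.
Codon 7: GGU Gly / GGG Gly — synonymous.
Nonsynonymous differences: 2 → different protein.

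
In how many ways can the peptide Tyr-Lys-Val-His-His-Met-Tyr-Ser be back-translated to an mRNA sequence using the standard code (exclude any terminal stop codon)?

768

Tyr: 2 codons.
Lys: 2 codons.
Val: 4 codons.
His: 2 codons.
His: 2 codons.
Met: 1 codon.
Tyr: 2 codons.
Ser: 6 codons.
2 × 2 × 4 × 2 × 2 × 1 × 2 × 6 = 768.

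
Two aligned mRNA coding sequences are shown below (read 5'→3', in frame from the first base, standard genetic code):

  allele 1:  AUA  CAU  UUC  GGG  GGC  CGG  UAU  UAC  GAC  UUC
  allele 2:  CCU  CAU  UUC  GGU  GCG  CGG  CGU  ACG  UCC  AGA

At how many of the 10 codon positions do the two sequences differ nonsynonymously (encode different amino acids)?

Codon 1: AUA Ile / CCU Pro — nonsynonymous.
Codon 2: CAU His / CAU His — identical.
Codon 3: UUC Phe / UUC Phe — identical.
Codon 4: GGG Gly / GGU Gly — synonymous.
Codon 5: GGC Gly / GCG Ala — nonsynonymous.
Codon 6: CGG Arg / CGG Arg — identical.
Codon 7: UAU Tyr / CGU Arg — nonsynonymous.
Codon 8: UAC Tyr / ACG Thr — nonsynonymous.
Codon 9: GAC Asp / UCC Ser — nonsynonymous.
Codon 10: UUC Phe / AGA Arg — nonsynonymous.
Nonsynonymous differences: 6.

6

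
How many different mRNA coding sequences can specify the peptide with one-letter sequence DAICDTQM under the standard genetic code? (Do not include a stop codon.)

768

Asp: 2 codons.
Ala: 4 codons.
Ile: 3 codons.
Cys: 2 codons.
Asp: 2 codons.
Thr: 4 codons.
Gln: 2 codons.
Met: 1 codon.
2 × 4 × 3 × 2 × 2 × 4 × 2 × 1 = 768.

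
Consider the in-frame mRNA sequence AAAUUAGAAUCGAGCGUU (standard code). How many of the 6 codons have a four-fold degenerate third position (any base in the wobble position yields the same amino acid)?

2

Codon 1 AAA (Lys): third position 2-fold.
Codon 2 UUA (Leu): third position 2-fold.
Codon 3 GAA (Glu): third position 2-fold.
Codon 4 UCG (Ser): third position 4-fold.
Codon 5 AGC (Ser): third position 2-fold.
Codon 6 GUU (Val): third position 4-fold.
Four-fold degenerate third positions: 2.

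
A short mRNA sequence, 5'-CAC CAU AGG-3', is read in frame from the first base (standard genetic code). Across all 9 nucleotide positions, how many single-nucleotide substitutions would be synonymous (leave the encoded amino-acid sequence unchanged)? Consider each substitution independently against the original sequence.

4

Codon 1 (CAC, His): 1 synonymous substitution.
Codon 2 (CAU, His): 1 synonymous substitution.
Codon 3 (AGG, Arg): 2 synonymous substitutions.
Total: 1 + 1 + 2 = 4.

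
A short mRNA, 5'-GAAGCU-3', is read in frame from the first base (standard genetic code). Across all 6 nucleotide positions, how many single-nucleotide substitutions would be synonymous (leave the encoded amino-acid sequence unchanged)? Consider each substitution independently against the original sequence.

4

Codon 1 (GAA, Glu): 1 synonymous substitution.
Codon 2 (GCU, Ala): 3 synonymous substitutions.
Total: 1 + 3 = 4.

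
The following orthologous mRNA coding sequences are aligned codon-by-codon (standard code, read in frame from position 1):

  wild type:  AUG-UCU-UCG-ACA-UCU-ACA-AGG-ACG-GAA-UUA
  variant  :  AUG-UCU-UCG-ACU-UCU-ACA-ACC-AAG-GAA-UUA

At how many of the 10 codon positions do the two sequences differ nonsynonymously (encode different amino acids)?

2

Codon 1: AUG Met / AUG Met — identical.
Codon 2: UCU Ser / UCU Ser — identical.
Codon 3: UCG Ser / UCG Ser — identical.
Codon 4: ACA Thr / ACU Thr — synonymous.
Codon 5: UCU Ser / UCU Ser — identical.
Codon 6: ACA Thr / ACA Thr — identical.
Codon 7: AGG Arg / ACC Thr — nonsynonymous.
Codon 8: ACG Thr / AAG Lys — nonsynonymous.
Codon 9: GAA Glu / GAA Glu — identical.
Codon 10: UUA Leu / UUA Leu — identical.
Nonsynonymous differences: 2.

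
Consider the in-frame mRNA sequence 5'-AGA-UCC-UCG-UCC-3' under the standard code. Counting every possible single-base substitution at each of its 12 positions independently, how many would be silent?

Codon 1 (AGA, Arg): 2 synonymous substitutions.
Codon 2 (UCC, Ser): 3 synonymous substitutions.
Codon 3 (UCG, Ser): 3 synonymous substitutions.
Codon 4 (UCC, Ser): 3 synonymous substitutions.
Total: 2 + 3 + 3 + 3 = 11.

11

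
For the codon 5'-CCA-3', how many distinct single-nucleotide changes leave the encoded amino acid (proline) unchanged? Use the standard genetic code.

Position 1: none → 0 synonymous.
Position 2: none → 0 synonymous.
Position 3: CCU, CCC, CCG → 3 synonymous.
Total: 0 + 0 + 3 = 3.

3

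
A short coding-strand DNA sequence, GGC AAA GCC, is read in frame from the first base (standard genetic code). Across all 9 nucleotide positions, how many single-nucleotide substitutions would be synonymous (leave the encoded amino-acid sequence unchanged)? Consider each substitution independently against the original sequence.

7

Codon 1 (GGC, Gly): 3 synonymous substitutions.
Codon 2 (AAA, Lys): 1 synonymous substitution.
Codon 3 (GCC, Ala): 3 synonymous substitutions.
Total: 3 + 1 + 3 = 7.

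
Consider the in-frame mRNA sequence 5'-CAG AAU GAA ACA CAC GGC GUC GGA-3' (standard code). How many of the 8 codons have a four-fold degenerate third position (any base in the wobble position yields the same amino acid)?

Codon 1 CAG (Gln): third position 2-fold.
Codon 2 AAU (Asn): third position 2-fold.
Codon 3 GAA (Glu): third position 2-fold.
Codon 4 ACA (Thr): third position 4-fold.
Codon 5 CAC (His): third position 2-fold.
Codon 6 GGC (Gly): third position 4-fold.
Codon 7 GUC (Val): third position 4-fold.
Codon 8 GGA (Gly): third position 4-fold.
Four-fold degenerate third positions: 4.

4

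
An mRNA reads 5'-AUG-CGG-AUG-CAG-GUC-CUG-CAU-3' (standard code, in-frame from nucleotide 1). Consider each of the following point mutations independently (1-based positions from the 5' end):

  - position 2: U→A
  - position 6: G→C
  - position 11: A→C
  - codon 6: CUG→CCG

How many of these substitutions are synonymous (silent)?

1

Codon 1: AUG (Met) → AAG (Lys) — missense.
Codon 2: CGG (Arg) → CGC (Arg) — synonymous.
Codon 4: CAG (Gln) → CCG (Pro) — missense.
Codon 6: CUG (Leu) → CCG (Pro) — missense.
Synonymous: 1 of 4.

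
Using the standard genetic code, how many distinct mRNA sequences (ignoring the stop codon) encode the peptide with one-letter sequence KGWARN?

384

Lys: 2 codons.
Gly: 4 codons.
Trp: 1 codon.
Ala: 4 codons.
Arg: 6 codons.
Asn: 2 codons.
2 × 4 × 1 × 4 × 6 × 2 = 384.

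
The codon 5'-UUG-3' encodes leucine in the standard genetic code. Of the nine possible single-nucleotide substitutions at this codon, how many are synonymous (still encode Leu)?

Position 1: CUG → 1 synonymous.
Position 2: none → 0 synonymous.
Position 3: UUA → 1 synonymous.
Total: 1 + 0 + 1 = 2.

2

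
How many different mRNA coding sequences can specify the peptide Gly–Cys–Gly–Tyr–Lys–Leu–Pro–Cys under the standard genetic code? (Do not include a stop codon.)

Gly: 4 codons.
Cys: 2 codons.
Gly: 4 codons.
Tyr: 2 codons.
Lys: 2 codons.
Leu: 6 codons.
Pro: 4 codons.
Cys: 2 codons.
4 × 2 × 4 × 2 × 2 × 6 × 4 × 2 = 6144.

6144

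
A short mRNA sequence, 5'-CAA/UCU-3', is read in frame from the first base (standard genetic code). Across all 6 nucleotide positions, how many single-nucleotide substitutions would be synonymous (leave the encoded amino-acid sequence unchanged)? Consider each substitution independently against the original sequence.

Codon 1 (CAA, Gln): 1 synonymous substitution.
Codon 2 (UCU, Ser): 3 synonymous substitutions.
Total: 1 + 3 = 4.

4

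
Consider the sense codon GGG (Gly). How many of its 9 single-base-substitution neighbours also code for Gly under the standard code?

Position 1: none → 0 synonymous.
Position 2: none → 0 synonymous.
Position 3: GGU, GGC, GGA → 3 synonymous.
Total: 0 + 0 + 3 = 3.

3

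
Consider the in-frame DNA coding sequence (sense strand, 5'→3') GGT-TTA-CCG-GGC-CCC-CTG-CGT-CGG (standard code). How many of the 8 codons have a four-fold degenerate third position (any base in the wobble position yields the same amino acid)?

7

Codon 1 GGT (Gly): third position 4-fold.
Codon 2 TTA (Leu): third position 2-fold.
Codon 3 CCG (Pro): third position 4-fold.
Codon 4 GGC (Gly): third position 4-fold.
Codon 5 CCC (Pro): third position 4-fold.
Codon 6 CTG (Leu): third position 4-fold.
Codon 7 CGT (Arg): third position 4-fold.
Codon 8 CGG (Arg): third position 4-fold.
Four-fold degenerate third positions: 7.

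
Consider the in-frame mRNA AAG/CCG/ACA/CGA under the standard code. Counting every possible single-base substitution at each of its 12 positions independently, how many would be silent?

Codon 1 (AAG, Lys): 1 synonymous substitution.
Codon 2 (CCG, Pro): 3 synonymous substitutions.
Codon 3 (ACA, Thr): 3 synonymous substitutions.
Codon 4 (CGA, Arg): 4 synonymous substitutions.
Total: 1 + 3 + 3 + 4 = 11.

11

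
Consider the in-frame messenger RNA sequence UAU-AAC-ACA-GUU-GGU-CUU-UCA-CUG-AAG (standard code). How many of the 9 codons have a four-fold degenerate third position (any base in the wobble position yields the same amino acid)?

Codon 1 UAU (Tyr): third position 2-fold.
Codon 2 AAC (Asn): third position 2-fold.
Codon 3 ACA (Thr): third position 4-fold.
Codon 4 GUU (Val): third position 4-fold.
Codon 5 GGU (Gly): third position 4-fold.
Codon 6 CUU (Leu): third position 4-fold.
Codon 7 UCA (Ser): third position 4-fold.
Codon 8 CUG (Leu): third position 4-fold.
Codon 9 AAG (Lys): third position 2-fold.
Four-fold degenerate third positions: 6.

6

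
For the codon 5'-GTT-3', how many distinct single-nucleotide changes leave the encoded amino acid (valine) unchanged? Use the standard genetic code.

3

Position 1: none → 0 synonymous.
Position 2: none → 0 synonymous.
Position 3: GTC, GTA, GTG → 3 synonymous.
Total: 0 + 0 + 3 = 3.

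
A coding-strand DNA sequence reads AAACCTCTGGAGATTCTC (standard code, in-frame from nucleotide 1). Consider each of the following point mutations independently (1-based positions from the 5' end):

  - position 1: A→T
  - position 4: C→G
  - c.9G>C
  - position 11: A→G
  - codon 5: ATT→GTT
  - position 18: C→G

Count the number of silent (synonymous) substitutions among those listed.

Codon 1: AAA (Lys) → TAA (Stop) — nonsense.
Codon 2: CCT (Pro) → GCT (Ala) — missense.
Codon 3: CTG (Leu) → CTC (Leu) — synonymous.
Codon 4: GAG (Glu) → GGG (Gly) — missense.
Codon 5: ATT (Ile) → GTT (Val) — missense.
Codon 6: CTC (Leu) → CTG (Leu) — synonymous.
Synonymous: 2 of 6.

2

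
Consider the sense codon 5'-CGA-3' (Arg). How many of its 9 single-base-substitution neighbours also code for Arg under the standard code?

Position 1: AGA → 1 synonymous.
Position 2: none → 0 synonymous.
Position 3: CGU, CGC, CGG → 3 synonymous.
Total: 1 + 0 + 3 = 4.

4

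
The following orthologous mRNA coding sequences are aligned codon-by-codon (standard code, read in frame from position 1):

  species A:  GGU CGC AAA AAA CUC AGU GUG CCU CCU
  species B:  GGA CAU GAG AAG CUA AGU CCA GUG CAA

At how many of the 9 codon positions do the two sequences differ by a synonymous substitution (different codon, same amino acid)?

Codon 1: GGU Gly / GGA Gly — synonymous.
Codon 2: CGC Arg / CAU His — nonsynonymous.
Codon 3: AAA Lys / GAG Glu — nonsynonymous.
Codon 4: AAA Lys / AAG Lys — synonymous.
Codon 5: CUC Leu / CUA Leu — synonymous.
Codon 6: AGU Ser / AGU Ser — identical.
Codon 7: GUG Val / CCA Pro — nonsynonymous.
Codon 8: CCU Pro / GUG Val — nonsynonymous.
Codon 9: CCU Pro / CAA Gln — nonsynonymous.
Synonymous differences: 3.

3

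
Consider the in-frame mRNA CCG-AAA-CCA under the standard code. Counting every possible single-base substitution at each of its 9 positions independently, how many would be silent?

7

Codon 1 (CCG, Pro): 3 synonymous substitutions.
Codon 2 (AAA, Lys): 1 synonymous substitution.
Codon 3 (CCA, Pro): 3 synonymous substitutions.
Total: 3 + 1 + 3 = 7.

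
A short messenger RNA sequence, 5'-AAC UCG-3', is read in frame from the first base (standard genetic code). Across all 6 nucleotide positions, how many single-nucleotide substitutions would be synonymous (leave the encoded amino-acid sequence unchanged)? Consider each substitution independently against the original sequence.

4

Codon 1 (AAC, Asn): 1 synonymous substitution.
Codon 2 (UCG, Ser): 3 synonymous substitutions.
Total: 1 + 3 = 4.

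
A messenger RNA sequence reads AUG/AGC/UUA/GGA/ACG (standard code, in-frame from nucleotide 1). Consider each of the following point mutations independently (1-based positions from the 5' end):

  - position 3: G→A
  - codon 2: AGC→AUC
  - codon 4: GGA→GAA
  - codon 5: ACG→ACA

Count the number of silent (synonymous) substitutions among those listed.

1

Codon 1: AUG (Met) → AUA (Ile) — missense.
Codon 2: AGC (Ser) → AUC (Ile) — missense.
Codon 4: GGA (Gly) → GAA (Glu) — missense.
Codon 5: ACG (Thr) → ACA (Thr) — synonymous.
Synonymous: 1 of 4.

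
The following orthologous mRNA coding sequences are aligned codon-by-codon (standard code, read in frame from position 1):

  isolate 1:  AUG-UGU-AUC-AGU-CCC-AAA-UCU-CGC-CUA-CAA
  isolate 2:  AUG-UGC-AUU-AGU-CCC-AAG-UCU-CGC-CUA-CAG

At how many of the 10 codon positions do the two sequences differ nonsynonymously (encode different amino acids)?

Codon 1: AUG Met / AUG Met — identical.
Codon 2: UGU Cys / UGC Cys — synonymous.
Codon 3: AUC Ile / AUU Ile — synonymous.
Codon 4: AGU Ser / AGU Ser — identical.
Codon 5: CCC Pro / CCC Pro — identical.
Codon 6: AAA Lys / AAG Lys — synonymous.
Codon 7: UCU Ser / UCU Ser — identical.
Codon 8: CGC Arg / CGC Arg — identical.
Codon 9: CUA Leu / CUA Leu — identical.
Codon 10: CAA Gln / CAG Gln — synonymous.
Nonsynonymous differences: 0.

0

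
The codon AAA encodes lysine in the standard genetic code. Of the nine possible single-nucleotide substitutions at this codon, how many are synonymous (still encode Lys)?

Position 1: none → 0 synonymous.
Position 2: none → 0 synonymous.
Position 3: AAG → 1 synonymous.
Total: 0 + 0 + 1 = 1.

1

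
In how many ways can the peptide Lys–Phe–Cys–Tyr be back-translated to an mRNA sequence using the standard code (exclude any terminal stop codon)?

Lys: 2 codons.
Phe: 2 codons.
Cys: 2 codons.
Tyr: 2 codons.
2 × 2 × 2 × 2 = 16.

16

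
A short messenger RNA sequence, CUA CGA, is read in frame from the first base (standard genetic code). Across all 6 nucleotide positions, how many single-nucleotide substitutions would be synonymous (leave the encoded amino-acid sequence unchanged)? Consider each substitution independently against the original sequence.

Codon 1 (CUA, Leu): 4 synonymous substitutions.
Codon 2 (CGA, Arg): 4 synonymous substitutions.
Total: 4 + 4 = 8.

8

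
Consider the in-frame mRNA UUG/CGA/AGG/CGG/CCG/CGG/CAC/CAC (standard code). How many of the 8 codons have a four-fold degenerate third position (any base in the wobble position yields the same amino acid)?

Codon 1 UUG (Leu): third position 2-fold.
Codon 2 CGA (Arg): third position 4-fold.
Codon 3 AGG (Arg): third position 2-fold.
Codon 4 CGG (Arg): third position 4-fold.
Codon 5 CCG (Pro): third position 4-fold.
Codon 6 CGG (Arg): third position 4-fold.
Codon 7 CAC (His): third position 2-fold.
Codon 8 CAC (His): third position 2-fold.
Four-fold degenerate third positions: 4.

4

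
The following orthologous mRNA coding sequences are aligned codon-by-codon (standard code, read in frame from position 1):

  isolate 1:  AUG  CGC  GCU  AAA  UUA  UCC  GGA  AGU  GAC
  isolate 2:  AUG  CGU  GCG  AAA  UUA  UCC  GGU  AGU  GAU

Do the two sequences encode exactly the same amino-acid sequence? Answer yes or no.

Codon 1: AUG Met / AUG Met — identical.
Codon 2: CGC Arg / CGU Arg — synonymous.
Codon 3: GCU Ala / GCG Ala — synonymous.
Codon 4: AAA Lys / AAA Lys — identical.
Codon 5: UUA Leu / UUA Leu — identical.
Codon 6: UCC Ser / UCC Ser — identical.
Codon 7: GGA Gly / GGU Gly — synonymous.
Codon 8: AGU Ser / AGU Ser — identical.
Codon 9: GAC Asp / GAU Asp — synonymous.
Nonsynonymous differences: 0 → same protein.

yes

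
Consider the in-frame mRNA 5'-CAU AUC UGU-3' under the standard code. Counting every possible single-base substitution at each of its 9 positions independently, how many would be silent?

Codon 1 (CAU, His): 1 synonymous substitution.
Codon 2 (AUC, Ile): 2 synonymous substitutions.
Codon 3 (UGU, Cys): 1 synonymous substitution.
Total: 1 + 2 + 1 = 4.

4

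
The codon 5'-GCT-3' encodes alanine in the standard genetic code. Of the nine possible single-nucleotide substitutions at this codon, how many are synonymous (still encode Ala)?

3

Position 1: none → 0 synonymous.
Position 2: none → 0 synonymous.
Position 3: GCC, GCA, GCG → 3 synonymous.
Total: 0 + 0 + 3 = 3.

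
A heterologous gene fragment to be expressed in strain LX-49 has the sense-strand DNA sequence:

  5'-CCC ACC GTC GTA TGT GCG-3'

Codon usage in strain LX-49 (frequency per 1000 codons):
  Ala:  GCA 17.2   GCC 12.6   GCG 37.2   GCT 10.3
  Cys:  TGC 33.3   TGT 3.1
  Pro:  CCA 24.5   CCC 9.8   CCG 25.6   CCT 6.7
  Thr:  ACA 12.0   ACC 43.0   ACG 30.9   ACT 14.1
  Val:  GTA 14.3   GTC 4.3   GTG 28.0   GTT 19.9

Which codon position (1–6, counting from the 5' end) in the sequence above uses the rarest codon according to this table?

Codon 1 CCC (Pro): 9.8 per 1000.
Codon 2 ACC (Thr): 43.0 per 1000.
Codon 3 GTC (Val): 4.3 per 1000.
Codon 4 GTA (Val): 14.3 per 1000.
Codon 5 TGT (Cys): 3.1 per 1000.
Codon 6 GCG (Ala): 37.2 per 1000.
Lowest frequency is 3.1 at codon 5.

5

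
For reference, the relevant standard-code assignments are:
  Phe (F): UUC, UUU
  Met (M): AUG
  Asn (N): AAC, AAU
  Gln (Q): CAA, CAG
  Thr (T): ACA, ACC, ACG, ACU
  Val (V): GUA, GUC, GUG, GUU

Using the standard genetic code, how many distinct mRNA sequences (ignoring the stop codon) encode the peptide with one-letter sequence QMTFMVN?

128

Gln: 2 codons.
Met: 1 codon.
Thr: 4 codons.
Phe: 2 codons.
Met: 1 codon.
Val: 4 codons.
Asn: 2 codons.
2 × 1 × 4 × 2 × 1 × 4 × 2 = 128.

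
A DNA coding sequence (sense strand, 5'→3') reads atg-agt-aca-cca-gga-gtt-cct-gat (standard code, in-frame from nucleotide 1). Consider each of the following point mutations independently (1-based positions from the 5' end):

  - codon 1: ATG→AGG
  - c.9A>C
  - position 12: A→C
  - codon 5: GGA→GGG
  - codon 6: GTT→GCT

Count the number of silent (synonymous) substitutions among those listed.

3

Codon 1: ATG (Met) → AGG (Arg) — missense.
Codon 3: ACA (Thr) → ACC (Thr) — synonymous.
Codon 4: CCA (Pro) → CCC (Pro) — synonymous.
Codon 5: GGA (Gly) → GGG (Gly) — synonymous.
Codon 6: GTT (Val) → GCT (Ala) — missense.
Synonymous: 3 of 5.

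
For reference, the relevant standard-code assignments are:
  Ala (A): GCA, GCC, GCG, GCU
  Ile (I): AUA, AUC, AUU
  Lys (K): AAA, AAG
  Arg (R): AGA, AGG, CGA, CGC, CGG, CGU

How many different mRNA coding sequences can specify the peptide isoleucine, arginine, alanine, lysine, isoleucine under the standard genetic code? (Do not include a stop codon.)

432

Ile: 3 codons.
Arg: 6 codons.
Ala: 4 codons.
Lys: 2 codons.
Ile: 3 codons.
3 × 6 × 4 × 2 × 3 = 432.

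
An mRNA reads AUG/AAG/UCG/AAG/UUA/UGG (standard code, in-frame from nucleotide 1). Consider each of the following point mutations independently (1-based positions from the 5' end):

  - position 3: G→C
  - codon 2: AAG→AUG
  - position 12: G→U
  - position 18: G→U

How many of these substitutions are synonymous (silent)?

Codon 1: AUG (Met) → AUC (Ile) — missense.
Codon 2: AAG (Lys) → AUG (Met) — missense.
Codon 4: AAG (Lys) → AAU (Asn) — missense.
Codon 6: UGG (Trp) → UGU (Cys) — missense.
Synonymous: 0 of 4.

0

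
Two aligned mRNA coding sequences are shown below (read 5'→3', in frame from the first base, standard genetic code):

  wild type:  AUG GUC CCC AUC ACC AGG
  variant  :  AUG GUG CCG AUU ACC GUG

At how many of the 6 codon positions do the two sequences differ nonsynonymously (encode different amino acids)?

1

Codon 1: AUG Met / AUG Met — identical.
Codon 2: GUC Val / GUG Val — synonymous.
Codon 3: CCC Pro / CCG Pro — synonymous.
Codon 4: AUC Ile / AUU Ile — synonymous.
Codon 5: ACC Thr / ACC Thr — identical.
Codon 6: AGG Arg / GUG Val — nonsynonymous.
Nonsynonymous differences: 1.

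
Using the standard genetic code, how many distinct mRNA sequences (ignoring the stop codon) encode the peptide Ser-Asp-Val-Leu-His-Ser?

Ser: 6 codons.
Asp: 2 codons.
Val: 4 codons.
Leu: 6 codons.
His: 2 codons.
Ser: 6 codons.
6 × 2 × 4 × 6 × 2 × 6 = 3456.

3456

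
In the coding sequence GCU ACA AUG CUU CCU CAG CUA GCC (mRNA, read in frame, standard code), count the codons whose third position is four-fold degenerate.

6

Codon 1 GCU (Ala): third position 4-fold.
Codon 2 ACA (Thr): third position 4-fold.
Codon 3 AUG (Met): third position 1-fold.
Codon 4 CUU (Leu): third position 4-fold.
Codon 5 CCU (Pro): third position 4-fold.
Codon 6 CAG (Gln): third position 2-fold.
Codon 7 CUA (Leu): third position 4-fold.
Codon 8 GCC (Ala): third position 4-fold.
Four-fold degenerate third positions: 6.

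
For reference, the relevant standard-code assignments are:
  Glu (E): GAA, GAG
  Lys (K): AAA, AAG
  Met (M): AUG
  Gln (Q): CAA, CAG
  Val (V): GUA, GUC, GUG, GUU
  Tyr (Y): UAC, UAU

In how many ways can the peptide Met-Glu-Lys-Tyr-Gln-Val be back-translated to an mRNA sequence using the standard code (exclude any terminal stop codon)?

64

Met: 1 codon.
Glu: 2 codons.
Lys: 2 codons.
Tyr: 2 codons.
Gln: 2 codons.
Val: 4 codons.
1 × 2 × 2 × 2 × 2 × 4 = 64.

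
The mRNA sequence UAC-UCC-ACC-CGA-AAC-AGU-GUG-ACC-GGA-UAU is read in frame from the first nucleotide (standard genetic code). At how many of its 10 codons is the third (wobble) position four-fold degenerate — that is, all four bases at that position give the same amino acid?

6

Codon 1 UAC (Tyr): third position 2-fold.
Codon 2 UCC (Ser): third position 4-fold.
Codon 3 ACC (Thr): third position 4-fold.
Codon 4 CGA (Arg): third position 4-fold.
Codon 5 AAC (Asn): third position 2-fold.
Codon 6 AGU (Ser): third position 2-fold.
Codon 7 GUG (Val): third position 4-fold.
Codon 8 ACC (Thr): third position 4-fold.
Codon 9 GGA (Gly): third position 4-fold.
Codon 10 UAU (Tyr): third position 2-fold.
Four-fold degenerate third positions: 6.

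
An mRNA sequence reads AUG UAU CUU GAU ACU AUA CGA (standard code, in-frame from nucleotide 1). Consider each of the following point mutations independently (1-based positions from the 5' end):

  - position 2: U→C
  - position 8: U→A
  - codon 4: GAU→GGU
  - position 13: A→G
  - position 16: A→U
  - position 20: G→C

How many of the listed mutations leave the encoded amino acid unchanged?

0

Codon 1: AUG (Met) → ACG (Thr) — missense.
Codon 3: CUU (Leu) → CAU (His) — missense.
Codon 4: GAU (Asp) → GGU (Gly) — missense.
Codon 5: ACU (Thr) → GCU (Ala) — missense.
Codon 6: AUA (Ile) → UUA (Leu) — missense.
Codon 7: CGA (Arg) → CCA (Pro) — missense.
Synonymous: 0 of 6.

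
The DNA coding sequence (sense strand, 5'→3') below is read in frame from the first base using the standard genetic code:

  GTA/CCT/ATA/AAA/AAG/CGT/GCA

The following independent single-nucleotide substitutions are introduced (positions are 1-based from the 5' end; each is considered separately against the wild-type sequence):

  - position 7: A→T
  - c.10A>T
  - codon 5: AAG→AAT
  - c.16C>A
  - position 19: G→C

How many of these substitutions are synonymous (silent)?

0

Codon 3: ATA (Ile) → TTA (Leu) — missense.
Codon 4: AAA (Lys) → TAA (Stop) — nonsense.
Codon 5: AAG (Lys) → AAT (Asn) — missense.
Codon 6: CGT (Arg) → AGT (Ser) — missense.
Codon 7: GCA (Ala) → CCA (Pro) — missense.
Synonymous: 0 of 5.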